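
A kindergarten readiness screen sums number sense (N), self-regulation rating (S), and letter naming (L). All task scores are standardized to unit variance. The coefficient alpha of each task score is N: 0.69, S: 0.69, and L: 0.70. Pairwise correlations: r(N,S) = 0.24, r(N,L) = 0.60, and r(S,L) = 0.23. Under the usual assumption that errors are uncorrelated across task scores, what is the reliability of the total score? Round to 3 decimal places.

0.821

Var(N+S+L) = 3 + 2·[0.24 + 0.60 + 0.23] = 3 + 2.14 = 5.14.
Because errors are independent across components, Cov(Tᵢ,Tⱼ) = Cov(Xᵢ,Xⱼ); the off-diagonal part of the true-score variance is the same as above.
True-score variance = [0.69 + 0.69 + 0.70] + 2.14 = 2.08 + 2.14 = 4.22.
Reliability = 4.22 / 5.14 = 0.821.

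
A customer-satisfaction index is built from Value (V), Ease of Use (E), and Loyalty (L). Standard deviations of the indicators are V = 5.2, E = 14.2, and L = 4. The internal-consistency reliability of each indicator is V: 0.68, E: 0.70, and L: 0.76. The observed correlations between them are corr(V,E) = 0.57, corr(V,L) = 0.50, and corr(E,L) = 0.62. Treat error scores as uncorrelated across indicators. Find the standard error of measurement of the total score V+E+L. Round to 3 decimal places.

8.543

Var(total) = 244.68 + 175.41 = 420.09.
True-score variance = 171.695 + 175.41 = 347.105, so reliability = 0.8263.
Error variance = 420.09 − 347.105 = 72.9848; SEM = √72.9848 = 8.543.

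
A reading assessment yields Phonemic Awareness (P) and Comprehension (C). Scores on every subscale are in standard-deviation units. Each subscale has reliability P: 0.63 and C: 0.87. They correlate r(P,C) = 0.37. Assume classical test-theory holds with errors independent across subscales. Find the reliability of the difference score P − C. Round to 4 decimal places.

0.6032

Var(P−C) = 1 + 1 − 2·0.37 = 2 − 0.74 = 1.26.
Because errors are independent across components, Cov(Tᵢ,Tⱼ) = Cov(Xᵢ,Xⱼ); the off-diagonal part of the true-score variance is the same as above.
True-score variance = [0.63 + 0.87] − 0.74 = 1.5 − 0.74 = 0.76.
Reliability = 0.76 / 1.26 = 0.6032.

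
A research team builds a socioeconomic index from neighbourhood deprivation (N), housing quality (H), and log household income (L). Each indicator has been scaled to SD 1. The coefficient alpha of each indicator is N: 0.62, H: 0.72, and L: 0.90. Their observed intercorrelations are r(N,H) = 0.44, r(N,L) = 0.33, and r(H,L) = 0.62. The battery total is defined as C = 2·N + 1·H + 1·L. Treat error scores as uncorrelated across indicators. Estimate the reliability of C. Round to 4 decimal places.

0.8159

Var(C) = 2² + 1 + 1 + 2·[2·0.44 + 2·0.33 + 0.62] = 6 + 4.32 = 10.32.
Under uncorrelated errors the observed covariances equal the true-score covariances, so only the own-variance terms attenuate.
True-score variance = [2²·0.62 + 0.72 + 0.90] + 4.32 = 4.1 + 4.32 = 8.42.
Reliability = 8.42 / 10.32 = 0.8159.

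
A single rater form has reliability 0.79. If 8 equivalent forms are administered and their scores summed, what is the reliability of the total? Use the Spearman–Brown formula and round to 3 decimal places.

ρ_k = kρ / (1 + (k−1)ρ) = 8·0.79 / (1 + 7·0.79) = 6.320 / 6.530 = 0.968.

0.968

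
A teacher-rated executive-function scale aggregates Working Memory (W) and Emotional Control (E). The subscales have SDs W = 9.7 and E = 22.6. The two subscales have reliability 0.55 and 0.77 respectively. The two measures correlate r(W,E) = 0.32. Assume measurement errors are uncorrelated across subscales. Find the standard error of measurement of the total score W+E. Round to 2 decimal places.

Var(total) = 604.85 + 140.301 = 745.151.
True-score variance = 445.035 + 140.301 = 585.336, so reliability = 0.7855.
Error variance = 745.151 − 585.336 = 159.815; SEM = √159.815 = 12.64.

12.64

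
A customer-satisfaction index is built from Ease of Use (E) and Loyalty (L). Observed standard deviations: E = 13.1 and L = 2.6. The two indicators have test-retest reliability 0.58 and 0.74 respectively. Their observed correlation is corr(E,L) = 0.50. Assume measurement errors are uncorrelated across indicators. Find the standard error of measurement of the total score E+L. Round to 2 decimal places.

8.59

Var(total) = 178.37 + 34.06 = 212.43.
True-score variance = 104.536 + 34.06 = 138.596, so reliability = 0.6524.
Error variance = 212.43 − 138.596 = 73.8338; SEM = √73.8338 = 8.59.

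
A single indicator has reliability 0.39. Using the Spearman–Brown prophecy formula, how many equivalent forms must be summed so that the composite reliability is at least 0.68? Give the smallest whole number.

k ≥ ρ*(1−ρ₁)/(ρ₁(1−ρ*)) = 0.68·0.61 / (0.39·0.32) = 3.324.
Smallest integer k = 4.

4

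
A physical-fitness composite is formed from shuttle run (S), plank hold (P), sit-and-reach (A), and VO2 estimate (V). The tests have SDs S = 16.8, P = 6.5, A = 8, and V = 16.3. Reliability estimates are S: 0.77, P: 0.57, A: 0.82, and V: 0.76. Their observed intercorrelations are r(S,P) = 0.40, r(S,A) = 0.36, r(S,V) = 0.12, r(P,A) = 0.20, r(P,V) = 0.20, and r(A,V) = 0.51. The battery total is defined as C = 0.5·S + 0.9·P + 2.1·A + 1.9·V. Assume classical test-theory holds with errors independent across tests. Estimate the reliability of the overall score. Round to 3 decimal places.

0.858

Var(C) = 0.5²·16.8² + 0.9²·6.5² + 2.1²·8² + 1.9²·16.3² + 2·[0.45·16.8·6.5·0.40 + 1.05·16.8·8·0.36 + 0.95·16.8·16.3·0.12 + 1.89·6.5·8·0.20 + 1.71·6.5·16.3·0.20 + 3.99·8·16.3·0.51] = 1346.16 + 845.838 = 2192.
With uncorrelated errors the cross-covariances are all true-score covariance, so they carry over unchanged; only the diagonal terms shrink to ρᵢσᵢ².
True-score variance = [0.5²·16.8²·0.77 + 0.9²·6.5²·0.57 + 2.1²·8²·0.82 + 1.9²·16.3²·0.76] + 845.838 = 1034.22 + 845.838 = 1880.06.
Reliability = 1880.06 / 2192 = 0.858.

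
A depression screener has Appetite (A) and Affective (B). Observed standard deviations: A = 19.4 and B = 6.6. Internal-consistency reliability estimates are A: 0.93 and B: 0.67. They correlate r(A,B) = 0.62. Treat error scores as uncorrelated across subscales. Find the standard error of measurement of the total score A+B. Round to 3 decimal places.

6.381

Var(total) = 419.92 + 158.77 = 578.69.
True-score variance = 379.2 + 158.77 = 537.97, so reliability = 0.9296.
Error variance = 578.69 − 537.97 = 40.72; SEM = √40.72 = 6.381.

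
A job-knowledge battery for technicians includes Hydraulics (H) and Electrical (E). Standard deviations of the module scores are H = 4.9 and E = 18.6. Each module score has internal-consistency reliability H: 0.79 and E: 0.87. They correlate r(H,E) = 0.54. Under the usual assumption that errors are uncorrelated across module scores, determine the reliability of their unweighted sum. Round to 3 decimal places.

Var(H+E) = 4.9² + 18.6² + 2·[4.9·18.6·0.54] = 369.97 + 98.4312 = 468.401.
With uncorrelated errors the cross-covariances are all true-score covariance, so they carry over unchanged; only the diagonal terms shrink to ρᵢσᵢ².
True-score variance = [4.9²·0.79 + 18.6²·0.87] + 98.4312 = 319.953 + 98.4312 = 418.384.
Reliability = 418.384 / 468.401 = 0.893.

0.893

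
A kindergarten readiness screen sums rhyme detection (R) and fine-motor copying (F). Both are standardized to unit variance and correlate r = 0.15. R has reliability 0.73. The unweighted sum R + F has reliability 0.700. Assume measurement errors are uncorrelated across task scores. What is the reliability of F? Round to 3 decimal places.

0.580

Var(R+F) = 2 + 2·0.15 = 2.300.
True-score variance = ρ_R + ρ_F + 2·0.15, so 0.700 = (0.73 + ρ_F + 0.30) / 2.300.
ρ_F = 0.700·2.300 − 0.73 − 0.30 = 0.580.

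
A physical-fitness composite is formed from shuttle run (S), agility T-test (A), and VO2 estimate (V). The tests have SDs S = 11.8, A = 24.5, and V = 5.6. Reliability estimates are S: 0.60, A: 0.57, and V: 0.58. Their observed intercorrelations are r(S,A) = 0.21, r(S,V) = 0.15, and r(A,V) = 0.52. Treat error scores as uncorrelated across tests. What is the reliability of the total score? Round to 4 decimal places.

Var(S+A+V) = 11.8² + 24.5² + 5.6² + 2·[11.8·24.5·0.21 + 11.8·5.6·0.15 + 24.5·5.6·0.52] = 770.85 + 283.934 = 1054.78.
Because errors are independent across components, Cov(Tᵢ,Tⱼ) = Cov(Xᵢ,Xⱼ); the off-diagonal part of the true-score variance is the same as above.
True-score variance = [11.8²·0.60 + 24.5²·0.57 + 5.6²·0.58] + 283.934 = 443.875 + 283.934 = 727.809.
Reliability = 727.809 / 1054.78 = 0.6900.

0.6900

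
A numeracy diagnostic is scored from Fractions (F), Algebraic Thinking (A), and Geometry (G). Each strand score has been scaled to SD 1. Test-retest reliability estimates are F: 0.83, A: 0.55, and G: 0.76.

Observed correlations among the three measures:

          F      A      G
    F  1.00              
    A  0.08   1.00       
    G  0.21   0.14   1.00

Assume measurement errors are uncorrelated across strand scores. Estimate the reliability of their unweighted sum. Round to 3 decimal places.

Var(F+A+G) = 3 + 2·[0.08 + 0.21 + 0.14] = 3 + 0.86 = 3.86.
Because errors are independent across components, Cov(Tᵢ,Tⱼ) = Cov(Xᵢ,Xⱼ); the off-diagonal part of the true-score variance is the same as above.
True-score variance = [0.83 + 0.55 + 0.76] + 0.86 = 2.14 + 0.86 = 3.
Reliability = 3 / 3.86 = 0.777.

0.777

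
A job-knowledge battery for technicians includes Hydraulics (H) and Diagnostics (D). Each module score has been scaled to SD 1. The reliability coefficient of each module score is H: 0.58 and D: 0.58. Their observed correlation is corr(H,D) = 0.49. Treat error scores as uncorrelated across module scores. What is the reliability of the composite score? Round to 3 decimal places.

0.718

Var(H+D) = 2 + 2·[0.49] = 2 + 0.98 = 2.98.
With uncorrelated errors the cross-covariances are all true-score covariance, so they carry over unchanged; only the diagonal terms shrink to ρᵢσᵢ².
True-score variance = [0.58 + 0.58] + 0.98 = 1.16 + 0.98 = 2.14.
Reliability = 2.14 / 2.98 = 0.718.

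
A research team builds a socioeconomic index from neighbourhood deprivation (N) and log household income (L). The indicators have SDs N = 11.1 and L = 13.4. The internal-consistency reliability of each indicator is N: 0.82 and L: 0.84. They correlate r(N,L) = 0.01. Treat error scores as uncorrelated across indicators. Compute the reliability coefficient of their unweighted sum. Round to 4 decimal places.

0.8335

Var(N+L) = 11.1² + 13.4² + 2·[11.1·13.4·0.01] = 302.77 + 2.9748 = 305.745.
With uncorrelated errors the cross-covariances are all true-score covariance, so they carry over unchanged; only the diagonal terms shrink to ρᵢσᵢ².
True-score variance = [11.1²·0.82 + 13.4²·0.84] + 2.9748 = 251.863 + 2.9748 = 254.837.
Reliability = 254.837 / 305.745 = 0.8335.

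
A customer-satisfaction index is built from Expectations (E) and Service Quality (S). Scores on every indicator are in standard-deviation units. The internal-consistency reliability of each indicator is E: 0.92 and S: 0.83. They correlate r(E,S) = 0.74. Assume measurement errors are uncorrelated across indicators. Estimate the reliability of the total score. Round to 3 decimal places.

0.928

Var(E+S) = 2 + 2·[0.74] = 2 + 1.48 = 3.48.
With uncorrelated errors the cross-covariances are all true-score covariance, so they carry over unchanged; only the diagonal terms shrink to ρᵢσᵢ².
True-score variance = [0.92 + 0.83] + 1.48 = 1.75 + 1.48 = 3.23.
Reliability = 3.23 / 3.48 = 0.928.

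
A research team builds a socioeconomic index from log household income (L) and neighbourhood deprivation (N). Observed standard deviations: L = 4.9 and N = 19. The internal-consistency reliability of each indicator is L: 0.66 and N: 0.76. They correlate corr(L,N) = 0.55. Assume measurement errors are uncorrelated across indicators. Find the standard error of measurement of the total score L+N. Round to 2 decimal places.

9.74

Var(total) = 385.01 + 102.41 = 487.42.
True-score variance = 290.207 + 102.41 = 392.617, so reliability = 0.8055.
Error variance = 487.42 − 392.617 = 94.8034; SEM = √94.8034 = 9.74.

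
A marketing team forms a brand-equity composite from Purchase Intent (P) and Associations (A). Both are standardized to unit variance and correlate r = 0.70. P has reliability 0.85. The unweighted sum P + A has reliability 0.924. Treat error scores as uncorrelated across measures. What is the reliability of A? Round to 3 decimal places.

0.892

Var(P+A) = 2 + 2·0.70 = 3.400.
True-score variance = ρ_P + ρ_A + 2·0.70, so 0.924 = (0.85 + ρ_A + 1.40) / 3.400.
ρ_A = 0.924·3.400 − 0.85 − 1.40 = 0.892.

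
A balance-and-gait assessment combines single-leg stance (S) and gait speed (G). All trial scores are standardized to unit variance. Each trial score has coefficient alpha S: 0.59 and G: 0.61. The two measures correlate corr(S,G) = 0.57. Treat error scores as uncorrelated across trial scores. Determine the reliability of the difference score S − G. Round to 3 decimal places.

Var(S−G) = 1 + 1 − 2·0.57 = 2 − 1.14 = 0.86.
Because errors are independent across components, Cov(Tᵢ,Tⱼ) = Cov(Xᵢ,Xⱼ); the off-diagonal part of the true-score variance is the same as above.
True-score variance = [0.59 + 0.61] − 1.14 = 1.2 − 1.14 = 0.06.
Reliability = 0.06 / 0.86 = 0.070.

0.070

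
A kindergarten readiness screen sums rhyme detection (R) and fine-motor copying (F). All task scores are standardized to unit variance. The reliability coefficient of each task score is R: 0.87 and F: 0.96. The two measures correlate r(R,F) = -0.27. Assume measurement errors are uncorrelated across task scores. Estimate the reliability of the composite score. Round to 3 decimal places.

0.884

Var(R+F) = 2 + 2·[(-0.27)] = 2 − 0.54 = 1.46.
With uncorrelated errors the cross-covariances are all true-score covariance, so they carry over unchanged; only the diagonal terms shrink to ρᵢσᵢ².
True-score variance = [0.87 + 0.96] − 0.54 = 1.83 − 0.54 = 1.29.
Reliability = 1.29 / 1.46 = 0.884.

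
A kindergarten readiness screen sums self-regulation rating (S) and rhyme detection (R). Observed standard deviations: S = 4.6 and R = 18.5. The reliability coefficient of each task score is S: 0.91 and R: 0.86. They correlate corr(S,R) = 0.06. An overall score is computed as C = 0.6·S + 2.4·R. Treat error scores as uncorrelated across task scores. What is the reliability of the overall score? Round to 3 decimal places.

Var(C) = 0.6²·4.6² + 2.4²·18.5² + 2·[1.44·4.6·18.5·0.06] = 1978.98 + 14.7053 = 1993.68.
With uncorrelated errors the cross-covariances are all true-score covariance, so they carry over unchanged; only the diagonal terms shrink to ρᵢσᵢ².
True-score variance = [0.6²·4.6²·0.91 + 2.4²·18.5²·0.86] + 14.7053 = 1702.3 + 14.7053 = 1717.01.
Reliability = 1717.01 / 1993.68 = 0.861.

0.861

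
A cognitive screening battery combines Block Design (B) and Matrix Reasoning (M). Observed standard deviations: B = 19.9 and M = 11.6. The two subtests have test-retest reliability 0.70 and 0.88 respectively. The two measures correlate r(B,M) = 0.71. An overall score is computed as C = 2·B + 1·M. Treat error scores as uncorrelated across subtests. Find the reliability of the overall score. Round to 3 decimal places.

0.793

Var(C) = 2²·19.9² + 11.6² + 2·[2·19.9·11.6·0.71] = 1718.6 + 655.586 = 2374.19.
Because errors are independent across components, Cov(Tᵢ,Tⱼ) = Cov(Xᵢ,Xⱼ); the off-diagonal part of the true-score variance is the same as above.
True-score variance = [2²·19.9²·0.70 + 11.6²·0.88] + 655.586 = 1227.24 + 655.586 = 1882.83.
Reliability = 1882.83 / 2374.19 = 0.793.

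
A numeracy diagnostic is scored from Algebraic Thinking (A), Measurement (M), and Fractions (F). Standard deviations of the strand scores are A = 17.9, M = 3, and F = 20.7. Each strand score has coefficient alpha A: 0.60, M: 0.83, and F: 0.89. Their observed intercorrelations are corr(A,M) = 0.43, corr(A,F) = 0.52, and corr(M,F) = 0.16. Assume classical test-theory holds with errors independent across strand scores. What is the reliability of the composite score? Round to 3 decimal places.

0.854

Var(A+M+F) = 17.9² + 3² + 20.7² + 2·[17.9·3·0.43 + 17.9·20.7·0.52 + 3·20.7·0.16] = 757.9 + 451.405 = 1209.31.
Under uncorrelated errors the observed covariances equal the true-score covariances, so only the own-variance terms attenuate.
True-score variance = [17.9²·0.60 + 3²·0.83 + 20.7²·0.89] + 451.405 = 581.072 + 451.405 = 1032.48.
Reliability = 1032.48 / 1209.31 = 0.854.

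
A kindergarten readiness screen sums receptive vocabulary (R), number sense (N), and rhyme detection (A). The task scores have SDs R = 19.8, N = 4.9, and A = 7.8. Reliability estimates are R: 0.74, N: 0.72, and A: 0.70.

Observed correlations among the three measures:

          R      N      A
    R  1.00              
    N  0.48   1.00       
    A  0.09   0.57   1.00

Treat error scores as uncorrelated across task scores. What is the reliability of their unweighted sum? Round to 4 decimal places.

Var(R+N+A) = 19.8² + 4.9² + 7.8² + 2·[19.8·4.9·0.48 + 19.8·7.8·0.09 + 4.9·7.8·0.57] = 476.89 + 164.509 = 641.399.
Under uncorrelated errors the observed covariances equal the true-score covariances, so only the own-variance terms attenuate.
True-score variance = [19.8²·0.74 + 4.9²·0.72 + 7.8²·0.70] + 164.509 = 349.985 + 164.509 = 514.494.
Reliability = 514.494 / 641.399 = 0.8021.

0.8021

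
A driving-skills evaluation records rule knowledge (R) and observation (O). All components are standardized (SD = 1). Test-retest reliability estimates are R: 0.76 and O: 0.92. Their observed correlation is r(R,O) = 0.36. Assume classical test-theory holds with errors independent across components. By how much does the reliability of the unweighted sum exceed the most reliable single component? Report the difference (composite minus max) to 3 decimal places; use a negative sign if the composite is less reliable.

-0.038

Var(sum) = 2 + 0.72 = 2.72; true-score variance = 1.68 + 0.72 = 2.4; composite reliability = 0.8824.
Max component reliability = 0.9200.
Difference = 0.8824 − 0.9200 = -0.038.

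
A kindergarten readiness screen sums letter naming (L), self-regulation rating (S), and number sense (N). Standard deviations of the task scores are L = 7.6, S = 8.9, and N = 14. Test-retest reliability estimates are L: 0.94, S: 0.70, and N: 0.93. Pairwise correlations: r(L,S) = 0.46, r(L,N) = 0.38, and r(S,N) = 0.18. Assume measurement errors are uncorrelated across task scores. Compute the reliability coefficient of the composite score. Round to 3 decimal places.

0.921

Var(L+S+N) = 7.6² + 8.9² + 14² + 2·[7.6·8.9·0.46 + 7.6·14·0.38 + 8.9·14·0.18] = 332.97 + 187.949 = 520.919.
Under uncorrelated errors the observed covariances equal the true-score covariances, so only the own-variance terms attenuate.
True-score variance = [7.6²·0.94 + 8.9²·0.70 + 14²·0.93] + 187.949 = 292.021 + 187.949 = 479.97.
Reliability = 479.97 / 520.919 = 0.921.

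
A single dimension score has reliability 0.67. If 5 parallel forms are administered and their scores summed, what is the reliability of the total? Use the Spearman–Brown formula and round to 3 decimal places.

ρ_k = kρ / (1 + (k−1)ρ) = 5·0.67 / (1 + 4·0.67) = 3.350 / 3.680 = 0.910.

0.910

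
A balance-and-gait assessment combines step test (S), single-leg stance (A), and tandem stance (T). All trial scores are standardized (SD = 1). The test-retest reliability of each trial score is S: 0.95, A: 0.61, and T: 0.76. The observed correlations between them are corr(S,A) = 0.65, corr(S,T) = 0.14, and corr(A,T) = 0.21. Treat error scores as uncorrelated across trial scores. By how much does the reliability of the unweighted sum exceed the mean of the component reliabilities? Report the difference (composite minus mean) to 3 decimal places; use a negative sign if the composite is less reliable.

0.091

Var(sum) = 3 + 2 = 5; true-score variance = 2.32 + 2 = 4.32; composite reliability = 0.8640.
Mean component reliability = 0.7733.
Difference = 0.8640 − 0.7733 = 0.091.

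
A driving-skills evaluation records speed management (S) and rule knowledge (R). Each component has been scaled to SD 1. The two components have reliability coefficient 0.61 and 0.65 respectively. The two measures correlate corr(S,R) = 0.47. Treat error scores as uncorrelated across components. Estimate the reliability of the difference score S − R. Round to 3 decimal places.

Var(S−R) = 1 + 1 − 2·0.47 = 2 − 0.94 = 1.06.
With uncorrelated errors the cross-covariances are all true-score covariance, so they carry over unchanged; only the diagonal terms shrink to ρᵢσᵢ².
True-score variance = [0.61 + 0.65] − 0.94 = 1.26 − 0.94 = 0.32.
Reliability = 0.32 / 1.06 = 0.302.

0.302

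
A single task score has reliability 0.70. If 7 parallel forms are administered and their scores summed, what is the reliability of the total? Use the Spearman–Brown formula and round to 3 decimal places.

0.942

ρ_k = kρ / (1 + (k−1)ρ) = 7·0.70 / (1 + 6·0.70) = 4.900 / 5.200 = 0.942.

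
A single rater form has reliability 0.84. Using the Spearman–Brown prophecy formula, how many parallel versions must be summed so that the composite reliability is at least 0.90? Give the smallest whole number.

2

k ≥ ρ*(1−ρ₁)/(ρ₁(1−ρ*)) = 0.90·0.16 / (0.84·0.10) = 1.714.
Smallest integer k = 2.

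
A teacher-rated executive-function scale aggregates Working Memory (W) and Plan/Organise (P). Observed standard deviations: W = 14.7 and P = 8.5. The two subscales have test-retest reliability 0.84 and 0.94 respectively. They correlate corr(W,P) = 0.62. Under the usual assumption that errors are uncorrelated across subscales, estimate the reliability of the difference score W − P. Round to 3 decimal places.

0.708

Var(W−P) = 14.7² + 8.5² − 2·14.7·8.5·0.62 = 288.34 − 154.938 = 133.402.
With uncorrelated errors the cross-covariances are all true-score covariance, so they carry over unchanged; only the diagonal terms shrink to ρᵢσᵢ².
True-score variance = [14.7²·0.84 + 8.5²·0.94] − 154.938 = 249.431 − 154.938 = 94.4926.
Reliability = 94.4926 / 133.402 = 0.708.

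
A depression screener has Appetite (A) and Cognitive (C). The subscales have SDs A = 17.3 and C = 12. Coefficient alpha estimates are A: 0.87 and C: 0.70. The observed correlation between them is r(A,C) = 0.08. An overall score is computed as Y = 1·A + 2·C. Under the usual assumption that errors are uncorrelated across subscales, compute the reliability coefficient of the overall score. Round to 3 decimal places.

0.775

Var(Y) = 17.3² + 2²·12² + 2·[2·17.3·12·0.08] = 875.29 + 66.432 = 941.722.
Under uncorrelated errors the observed covariances equal the true-score covariances, so only the own-variance terms attenuate.
True-score variance = [17.3²·0.87 + 2²·12²·0.70] + 66.432 = 663.582 + 66.432 = 730.014.
Reliability = 730.014 / 941.722 = 0.775.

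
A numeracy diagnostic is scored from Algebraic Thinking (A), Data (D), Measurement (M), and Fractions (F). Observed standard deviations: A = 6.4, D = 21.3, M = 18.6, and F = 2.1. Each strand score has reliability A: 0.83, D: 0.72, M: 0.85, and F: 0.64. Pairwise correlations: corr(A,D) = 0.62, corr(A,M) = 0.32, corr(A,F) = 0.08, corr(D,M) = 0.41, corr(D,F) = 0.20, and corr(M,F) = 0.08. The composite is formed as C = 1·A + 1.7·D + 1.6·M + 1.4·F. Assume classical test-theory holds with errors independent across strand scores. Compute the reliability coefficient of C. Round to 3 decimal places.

Var(C) = 6.4² + 1.7²·21.3² + 1.6²·18.6² + 1.4²·2.1² + 2·[1.7·6.4·21.3·0.62 + 1.6·6.4·18.6·0.32 + 1.4·6.4·2.1·0.08 + 2.72·21.3·18.6·0.41 + 2.38·21.3·2.1·0.20 + 2.24·18.6·2.1·0.08] = 2246.43 + 1352.49 = 3598.92.
Because errors are independent across components, Cov(Tᵢ,Tⱼ) = Cov(Xᵢ,Xⱼ); the off-diagonal part of the true-score variance is the same as above.
True-score variance = [6.4²·0.83 + 1.7²·21.3²·0.72 + 1.6²·18.6²·0.85 + 1.4²·2.1²·0.64] + 1352.49 = 1736.38 + 1352.49 = 3088.87.
Reliability = 3088.87 / 3598.92 = 0.858.

0.858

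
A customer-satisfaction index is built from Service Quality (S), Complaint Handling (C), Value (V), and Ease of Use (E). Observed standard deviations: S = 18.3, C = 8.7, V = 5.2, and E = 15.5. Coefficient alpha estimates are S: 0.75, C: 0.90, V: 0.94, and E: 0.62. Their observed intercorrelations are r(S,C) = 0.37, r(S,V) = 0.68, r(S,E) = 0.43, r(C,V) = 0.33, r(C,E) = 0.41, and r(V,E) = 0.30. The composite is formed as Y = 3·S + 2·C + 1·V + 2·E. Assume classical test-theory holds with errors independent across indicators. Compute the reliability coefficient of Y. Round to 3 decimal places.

0.846

Var(Y) = 3²·18.3² + 2²·8.7² + 5.2² + 2²·15.5² + 2·[6·18.3·8.7·0.37 + 3·18.3·5.2·0.68 + 6·18.3·15.5·0.43 + 2·8.7·5.2·0.33 + 4·8.7·15.5·0.41 + 2·5.2·15.5·0.30] = 4304.81 + 3157.52 = 7462.33.
Under uncorrelated errors the observed covariances equal the true-score covariances, so only the own-variance terms attenuate.
True-score variance = [3²·18.3²·0.75 + 2²·8.7²·0.90 + 5.2²·0.94 + 2²·15.5²·0.62] + 3157.52 = 3154.23 + 3157.52 = 6311.75.
Reliability = 6311.75 / 7462.33 = 0.846.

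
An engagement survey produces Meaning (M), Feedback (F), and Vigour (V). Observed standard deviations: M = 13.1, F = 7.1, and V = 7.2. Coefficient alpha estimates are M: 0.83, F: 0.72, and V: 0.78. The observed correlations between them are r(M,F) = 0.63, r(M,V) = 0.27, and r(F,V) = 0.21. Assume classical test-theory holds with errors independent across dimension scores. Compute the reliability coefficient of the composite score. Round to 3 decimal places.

0.882

Var(M+F+V) = 13.1² + 7.1² + 7.2² + 2·[13.1·7.1·0.63 + 13.1·7.2·0.27 + 7.1·7.2·0.21] = 273.86 + 189.596 = 463.456.
Because errors are independent across components, Cov(Tᵢ,Tⱼ) = Cov(Xᵢ,Xⱼ); the off-diagonal part of the true-score variance is the same as above.
True-score variance = [13.1²·0.83 + 7.1²·0.72 + 7.2²·0.78] + 189.596 = 219.167 + 189.596 = 408.762.
Reliability = 408.762 / 463.456 = 0.882.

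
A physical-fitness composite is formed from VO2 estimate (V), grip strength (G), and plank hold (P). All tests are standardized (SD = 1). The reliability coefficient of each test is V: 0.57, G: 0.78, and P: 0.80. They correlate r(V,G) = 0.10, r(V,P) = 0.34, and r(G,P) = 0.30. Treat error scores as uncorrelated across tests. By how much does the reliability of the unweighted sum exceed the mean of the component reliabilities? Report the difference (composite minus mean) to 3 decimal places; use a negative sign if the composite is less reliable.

Var(sum) = 3 + 1.48 = 4.48; true-score variance = 2.15 + 1.48 = 3.63; composite reliability = 0.8103.
Mean component reliability = 0.7167.
Difference = 0.8103 − 0.7167 = 0.094.

0.094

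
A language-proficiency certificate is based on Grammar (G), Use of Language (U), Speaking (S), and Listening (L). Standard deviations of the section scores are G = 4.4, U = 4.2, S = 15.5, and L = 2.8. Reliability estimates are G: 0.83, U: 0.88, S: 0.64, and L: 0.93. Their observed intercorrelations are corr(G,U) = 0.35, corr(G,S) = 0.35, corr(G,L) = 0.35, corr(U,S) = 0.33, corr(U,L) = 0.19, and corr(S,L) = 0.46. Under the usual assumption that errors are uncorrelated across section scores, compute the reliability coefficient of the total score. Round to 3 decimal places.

Var(G+U+S+L) = 4.4² + 4.2² + 15.5² + 2.8² + 2·[4.4·4.2·0.35 + 4.4·15.5·0.35 + 4.4·2.8·0.35 + 4.2·15.5·0.33 + 4.2·2.8·0.19 + 15.5·2.8·0.46] = 285.09 + 156.663 = 441.753.
With uncorrelated errors the cross-covariances are all true-score covariance, so they carry over unchanged; only the diagonal terms shrink to ρᵢσᵢ².
True-score variance = [4.4²·0.83 + 4.2²·0.88 + 15.5²·0.64 + 2.8²·0.93] + 156.663 = 192.643 + 156.663 = 349.306.
Reliability = 349.306 / 441.753 = 0.791.

0.791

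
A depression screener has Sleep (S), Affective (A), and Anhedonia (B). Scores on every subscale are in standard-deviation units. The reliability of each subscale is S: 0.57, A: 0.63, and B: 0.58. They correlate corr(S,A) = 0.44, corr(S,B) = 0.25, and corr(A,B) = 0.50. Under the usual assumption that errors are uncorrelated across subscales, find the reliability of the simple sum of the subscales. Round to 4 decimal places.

0.7732

Var(S+A+B) = 3 + 2·[0.44 + 0.25 + 0.50] = 3 + 2.38 = 5.38.
Because errors are independent across components, Cov(Tᵢ,Tⱼ) = Cov(Xᵢ,Xⱼ); the off-diagonal part of the true-score variance is the same as above.
True-score variance = [0.57 + 0.63 + 0.58] + 2.38 = 1.78 + 2.38 = 4.16.
Reliability = 4.16 / 5.38 = 0.7732.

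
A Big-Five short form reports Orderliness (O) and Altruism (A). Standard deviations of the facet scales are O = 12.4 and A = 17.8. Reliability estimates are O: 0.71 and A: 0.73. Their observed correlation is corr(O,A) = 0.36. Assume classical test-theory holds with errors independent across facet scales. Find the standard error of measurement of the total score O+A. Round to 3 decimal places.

11.408

Var(total) = 470.6 + 158.918 = 629.518.
True-score variance = 340.463 + 158.918 = 499.381, so reliability = 0.7933.
Error variance = 629.518 − 499.381 = 130.137; SEM = √130.137 = 11.408.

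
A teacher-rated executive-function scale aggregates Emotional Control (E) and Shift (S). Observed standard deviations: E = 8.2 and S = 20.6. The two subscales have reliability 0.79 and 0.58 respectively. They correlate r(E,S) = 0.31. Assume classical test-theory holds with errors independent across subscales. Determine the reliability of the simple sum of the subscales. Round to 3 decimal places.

0.677

Var(E+S) = 8.2² + 20.6² + 2·[8.2·20.6·0.31] = 491.6 + 104.73 = 596.33.
With uncorrelated errors the cross-covariances are all true-score covariance, so they carry over unchanged; only the diagonal terms shrink to ρᵢσᵢ².
True-score variance = [8.2²·0.79 + 20.6²·0.58] + 104.73 = 299.248 + 104.73 = 403.979.
Reliability = 403.979 / 596.33 = 0.677.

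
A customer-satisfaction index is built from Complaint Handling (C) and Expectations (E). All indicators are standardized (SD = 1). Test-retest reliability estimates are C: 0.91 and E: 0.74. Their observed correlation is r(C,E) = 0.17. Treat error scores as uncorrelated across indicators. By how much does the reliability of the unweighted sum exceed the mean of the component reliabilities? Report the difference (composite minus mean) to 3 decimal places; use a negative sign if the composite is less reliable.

Var(sum) = 2 + 0.34 = 2.34; true-score variance = 1.65 + 0.34 = 1.99; composite reliability = 0.8504.
Mean component reliability = 0.8250.
Difference = 0.8504 − 0.8250 = 0.025.

0.025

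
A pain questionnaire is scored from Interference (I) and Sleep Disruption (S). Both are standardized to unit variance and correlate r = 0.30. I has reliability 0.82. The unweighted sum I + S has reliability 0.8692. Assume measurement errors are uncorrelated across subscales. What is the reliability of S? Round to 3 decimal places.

Var(I+S) = 2 + 2·0.30 = 2.600.
True-score variance = ρ_I + ρ_S + 2·0.30, so 0.8692 = (0.82 + ρ_S + 0.60) / 2.600.
ρ_S = 0.8692·2.600 − 0.82 − 0.60 = 0.840.

0.840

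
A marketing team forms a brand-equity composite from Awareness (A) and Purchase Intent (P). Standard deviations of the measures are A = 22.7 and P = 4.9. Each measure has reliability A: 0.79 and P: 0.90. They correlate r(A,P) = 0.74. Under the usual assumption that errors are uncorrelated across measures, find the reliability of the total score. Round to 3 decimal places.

0.843

Var(A+P) = 22.7² + 4.9² + 2·[22.7·4.9·0.74] = 539.3 + 164.62 = 703.92.
Under uncorrelated errors the observed covariances equal the true-score covariances, so only the own-variance terms attenuate.
True-score variance = [22.7²·0.79 + 4.9²·0.90] + 164.62 = 428.688 + 164.62 = 593.308.
Reliability = 593.308 / 703.92 = 0.843.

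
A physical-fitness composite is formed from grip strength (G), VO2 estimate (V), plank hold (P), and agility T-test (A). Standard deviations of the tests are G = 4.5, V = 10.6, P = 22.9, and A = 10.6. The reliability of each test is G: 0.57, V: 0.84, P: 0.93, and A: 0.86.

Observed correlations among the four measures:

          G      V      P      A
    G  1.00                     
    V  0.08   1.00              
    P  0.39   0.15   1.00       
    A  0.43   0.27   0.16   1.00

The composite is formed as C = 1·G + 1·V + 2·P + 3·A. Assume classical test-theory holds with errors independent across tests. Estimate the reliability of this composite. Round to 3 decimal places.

0.927

Var(C) = 4.5² + 10.6² + 2²·22.9² + 3²·10.6² + 2·[4.5·10.6·0.08 + 2·4.5·22.9·0.39 + 3·4.5·10.6·0.43 + 2·10.6·22.9·0.15 + 3·10.6·10.6·0.27 + 6·22.9·10.6·0.16] = 3241.49 + 1085.18 = 4326.67.
Under uncorrelated errors the observed covariances equal the true-score covariances, so only the own-variance terms attenuate.
True-score variance = [4.5²·0.57 + 10.6²·0.84 + 2²·22.9²·0.93 + 3²·10.6²·0.86] + 1085.18 = 2926.4 + 1085.18 = 4011.58.
Reliability = 4011.58 / 4326.67 = 0.927.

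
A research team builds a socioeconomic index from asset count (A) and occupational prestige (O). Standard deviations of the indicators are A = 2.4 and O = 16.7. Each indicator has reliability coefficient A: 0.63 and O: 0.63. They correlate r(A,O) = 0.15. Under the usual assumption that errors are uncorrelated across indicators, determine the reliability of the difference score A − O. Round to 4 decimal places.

0.6137

Var(A−O) = 2.4² + 16.7² − 2·2.4·16.7·0.15 = 284.65 − 12.024 = 272.626.
With uncorrelated errors the cross-covariances are all true-score covariance, so they carry over unchanged; only the diagonal terms shrink to ρᵢσᵢ².
True-score variance = [2.4²·0.63 + 16.7²·0.63] − 12.024 = 179.329 − 12.024 = 167.305.
Reliability = 167.305 / 272.626 = 0.6137.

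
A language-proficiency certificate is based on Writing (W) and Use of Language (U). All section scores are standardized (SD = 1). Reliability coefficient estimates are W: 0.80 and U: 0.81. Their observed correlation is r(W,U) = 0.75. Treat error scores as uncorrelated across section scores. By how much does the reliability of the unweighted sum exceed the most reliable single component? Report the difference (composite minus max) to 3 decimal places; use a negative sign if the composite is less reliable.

0.079

Var(sum) = 2 + 1.5 = 3.5; true-score variance = 1.61 + 1.5 = 3.11; composite reliability = 0.8886.
Max component reliability = 0.8100.
Difference = 0.8886 − 0.8100 = 0.079.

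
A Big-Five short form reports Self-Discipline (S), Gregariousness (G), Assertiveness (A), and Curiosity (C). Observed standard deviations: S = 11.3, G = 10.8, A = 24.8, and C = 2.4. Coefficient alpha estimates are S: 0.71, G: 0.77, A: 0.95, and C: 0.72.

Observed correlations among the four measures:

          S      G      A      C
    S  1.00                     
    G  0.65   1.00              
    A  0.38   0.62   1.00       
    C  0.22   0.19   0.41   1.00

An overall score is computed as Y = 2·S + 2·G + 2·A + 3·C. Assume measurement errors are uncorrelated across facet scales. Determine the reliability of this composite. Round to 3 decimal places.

0.942

Var(Y) = 2²·11.3² + 2²·10.8² + 2²·24.8² + 3²·2.4² + 2·[4·11.3·10.8·0.65 + 4·11.3·24.8·0.38 + 6·11.3·2.4·0.22 + 4·10.8·24.8·0.62 + 6·10.8·2.4·0.19 + 6·24.8·2.4·0.41] = 3489.32 + 3238.56 = 6727.88.
With uncorrelated errors the cross-covariances are all true-score covariance, so they carry over unchanged; only the diagonal terms shrink to ρᵢσᵢ².
True-score variance = [2²·11.3²·0.71 + 2²·10.8²·0.77 + 2²·24.8²·0.95 + 3²·2.4²·0.72] + 3238.56 = 3096.37 + 3238.56 = 6334.92.
Reliability = 6334.92 / 6727.88 = 0.942.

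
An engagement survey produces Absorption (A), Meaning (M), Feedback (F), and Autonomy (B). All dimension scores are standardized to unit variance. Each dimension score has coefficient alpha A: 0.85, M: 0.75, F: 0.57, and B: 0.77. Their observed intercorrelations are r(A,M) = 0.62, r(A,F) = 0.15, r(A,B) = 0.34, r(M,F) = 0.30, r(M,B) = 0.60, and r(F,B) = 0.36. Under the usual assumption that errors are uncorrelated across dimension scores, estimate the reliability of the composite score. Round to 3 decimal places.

Var(A+M+F+B) = 4 + 2·[0.62 + 0.15 + 0.34 + 0.30 + 0.60 + 0.36] = 4 + 4.74 = 8.74.
Under uncorrelated errors the observed covariances equal the true-score covariances, so only the own-variance terms attenuate.
True-score variance = [0.85 + 0.75 + 0.57 + 0.77] + 4.74 = 2.94 + 4.74 = 7.68.
Reliability = 7.68 / 8.74 = 0.879.

0.879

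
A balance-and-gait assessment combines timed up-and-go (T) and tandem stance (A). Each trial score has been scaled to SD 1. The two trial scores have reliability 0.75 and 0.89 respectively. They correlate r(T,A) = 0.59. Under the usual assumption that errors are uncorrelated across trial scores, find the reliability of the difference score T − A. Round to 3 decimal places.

Var(T−A) = 1 + 1 − 2·0.59 = 2 − 1.18 = 0.82.
Under uncorrelated errors the observed covariances equal the true-score covariances, so only the own-variance terms attenuate.
True-score variance = [0.75 + 0.89] − 1.18 = 1.64 − 1.18 = 0.46.
Reliability = 0.46 / 0.82 = 0.561.

0.561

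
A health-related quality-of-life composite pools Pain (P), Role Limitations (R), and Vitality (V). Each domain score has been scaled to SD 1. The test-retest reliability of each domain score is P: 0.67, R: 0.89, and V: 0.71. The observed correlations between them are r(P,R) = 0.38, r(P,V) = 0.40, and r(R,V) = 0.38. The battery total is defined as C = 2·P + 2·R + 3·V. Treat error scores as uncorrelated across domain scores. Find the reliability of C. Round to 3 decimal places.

Var(C) = 2² + 2² + 3² + 2·[4·0.38 + 6·0.40 + 6·0.38] = 17 + 12.4 = 29.4.
Under uncorrelated errors the observed covariances equal the true-score covariances, so only the own-variance terms attenuate.
True-score variance = [2²·0.67 + 2²·0.89 + 3²·0.71] + 12.4 = 12.63 + 12.4 = 25.03.
Reliability = 25.03 / 29.4 = 0.851.

0.851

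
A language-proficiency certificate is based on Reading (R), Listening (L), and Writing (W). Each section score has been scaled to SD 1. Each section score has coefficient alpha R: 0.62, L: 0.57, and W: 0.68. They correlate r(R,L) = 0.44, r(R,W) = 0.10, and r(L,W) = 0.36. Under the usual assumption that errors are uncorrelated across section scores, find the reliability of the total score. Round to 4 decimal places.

Var(R+L+W) = 3 + 2·[0.44 + 0.10 + 0.36] = 3 + 1.8 = 4.8.
Because errors are independent across components, Cov(Tᵢ,Tⱼ) = Cov(Xᵢ,Xⱼ); the off-diagonal part of the true-score variance is the same as above.
True-score variance = [0.62 + 0.57 + 0.68] + 1.8 = 1.87 + 1.8 = 3.67.
Reliability = 3.67 / 4.8 = 0.7646.

0.7646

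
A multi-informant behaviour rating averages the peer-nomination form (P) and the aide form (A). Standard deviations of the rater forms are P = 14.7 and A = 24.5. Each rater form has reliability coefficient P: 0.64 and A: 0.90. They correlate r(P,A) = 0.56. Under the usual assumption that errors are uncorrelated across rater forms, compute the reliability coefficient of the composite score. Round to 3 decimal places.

Var(P+A) = 14.7² + 24.5² + 2·[14.7·24.5·0.56] = 816.34 + 403.368 = 1219.71.
Under uncorrelated errors the observed covariances equal the true-score covariances, so only the own-variance terms attenuate.
True-score variance = [14.7²·0.64 + 24.5²·0.90] + 403.368 = 678.523 + 403.368 = 1081.89.
Reliability = 1081.89 / 1219.71 = 0.887.

0.887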